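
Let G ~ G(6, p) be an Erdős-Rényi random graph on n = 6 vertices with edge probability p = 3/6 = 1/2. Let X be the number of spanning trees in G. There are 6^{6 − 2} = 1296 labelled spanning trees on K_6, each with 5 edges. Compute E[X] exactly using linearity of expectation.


K_6 has 6^{6 − 2} = 1296 labelled spanning trees.
For each such spanning tree H, let X_H = 1 if all 5 edges of H are present in G. Then P[X_H = 1] = p^{5} = (1/2)^{5} = 1/32.
By linearity: E[X] = Σ_H E[X_H] = 1296 · p^{5} = 1296 · 1/32 = 81/2.
Numerically: E[X] ≈ 40.5.

E[X] = 1296 · (1/2)^{5} = 81/2 ≈ 40.5.


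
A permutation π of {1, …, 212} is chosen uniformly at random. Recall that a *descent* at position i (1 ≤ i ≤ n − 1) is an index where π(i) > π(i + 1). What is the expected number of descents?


Write X = Σ X_I over i = 1, …, 211, with X_I the indicator of one descent.
There are 211 indicators.
For each fixed i, the pair (π(i), π(i+1)) is a uniformly random ordered pair of distinct values from {1, …, 212}; by symmetry P[π(i) > π(i+1)] = 1/2.
By linearity: E[X] = 211 · (1/2) = (212 − 1) · (1/2) = 211/2 ≈ 105.5000.

E[X] = 211/2 = 105.5000.


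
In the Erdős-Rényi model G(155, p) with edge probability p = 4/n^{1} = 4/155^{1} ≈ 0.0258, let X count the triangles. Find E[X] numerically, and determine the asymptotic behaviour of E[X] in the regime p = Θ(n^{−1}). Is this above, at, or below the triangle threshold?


Number of potential triangles: C(155, 3) = 608685.
Each occurs with probability p³ ≈ (0.0258)³ ≈ 1.71864e-05.
By linearity: E[X] = C(155, 3)·p³ ≈ 608685 · 1.71864e-05 ≈ 10.461.
Here α = 1, so p = 4/n is exactly at the triangle threshold p ~ 1/n. Asymptotically E[X] → c³/6 = 4³/6 = 32/3 ≈ 10.667, a bounded constant. In this regime the triangle count is asymptotically Poisson(c³/6).

E[X] ≈ 10.461; in regime p = Θ(1/n^{1}) E[X] stays bounded (at the triangle threshold p ~ 1/n).


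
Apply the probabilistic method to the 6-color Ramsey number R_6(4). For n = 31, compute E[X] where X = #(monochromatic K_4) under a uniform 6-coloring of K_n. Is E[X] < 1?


E[X] = C(31, 4) · 6^{1 − 6} = 31465 · 6^{−5} = 31465/7776.
As a reduced fraction: E[X] = 31465/7776 ≈ 4.04642.
Is E[X] < 1? NO.
Since E[X] ≥ 1, the first-moment bound is inconclusive at n = 31; it does NOT by itself certify R_6(4) > 31.

E[X] = 31465/7776 ≈ 4.04642; E[X] ≥ 1; first-moment method inconclusive here.


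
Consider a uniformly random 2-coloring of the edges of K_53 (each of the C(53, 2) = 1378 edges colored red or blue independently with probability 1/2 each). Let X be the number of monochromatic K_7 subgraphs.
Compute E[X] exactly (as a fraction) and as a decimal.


Let X = Σ_S X_S over the C(53, 7) = 154143080 subsets S of size 7, where X_S = 1 if the K_7 on S is monochromatic.
For a fixed S, the K_7 on S has C(7, 2) = 21 edges. P[all 21 edges red] = (1/2)^21, and likewise for blue, so P[monochromatic] = 2·(1/2)^21 = 2^{1 − 21} = 1/1048576.
By linearity: E[X] = C(53, 7) · 2^{1 − 21} = 154143080 · 1/1048576 = 19267885/131072.
Numerically: E[X] ≈ 147.0023.

E[X] = C(53,7)·2^(1−C(7,2)) = 19267885/131072 ≈ 147.0023.


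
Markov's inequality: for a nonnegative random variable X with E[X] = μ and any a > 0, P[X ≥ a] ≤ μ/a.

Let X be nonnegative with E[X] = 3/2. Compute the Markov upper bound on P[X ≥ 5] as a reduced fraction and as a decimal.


μ = E[X] = 3/2, a = 5.
Markov: P[X ≥ 5] ≤ μ/a = (3/2)/5 = 3/10.
Numerically: ≈ 0.30000.
(Since a = 5 > μ = 1.50000, the bound 3/10 is < 1 and informative.)

P[X ≥ 5] ≤ 3/10 ≈ 0.30000.


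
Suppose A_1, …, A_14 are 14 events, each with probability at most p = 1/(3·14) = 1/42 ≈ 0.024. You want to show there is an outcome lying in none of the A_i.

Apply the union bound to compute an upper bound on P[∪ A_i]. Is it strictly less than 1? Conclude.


Union bound: P[∪_{i=1}^{14} A_i] ≤ Σ_i P[A_i] ≤ 14·p = 14·(1/42) = 1/3.
Numerically: 1/3 ≈ 0.333.
Is 1/3 < 1? YES.
Since P[∪ A_i] ≤ 1/3 < 1, the complement has P[∩ A_i^c] ≥ 1 − 1/3 = 2/3 > 0, so some outcome avoids every A_i.

14·p = 1/3 ≈ 0.333; existence CERTIFIED by the union bound.


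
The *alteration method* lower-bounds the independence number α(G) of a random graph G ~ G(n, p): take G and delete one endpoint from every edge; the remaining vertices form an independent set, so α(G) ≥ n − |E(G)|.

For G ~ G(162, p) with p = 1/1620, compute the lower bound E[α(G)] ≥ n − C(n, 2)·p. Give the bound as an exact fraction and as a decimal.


E[|E(G)|] = C(162, 2)·p = 13041 · (1/1620) = 161/20.
E[α(G)] ≥ n − E[|E(G)|] = 162 − 161/20 = 3079/20.
Numerically: ≈ 153.950.
(This is only a lower bound; the true E[α(G)] may be larger.)

E[α(G)] ≥ 3079/20 ≈ 153.950.


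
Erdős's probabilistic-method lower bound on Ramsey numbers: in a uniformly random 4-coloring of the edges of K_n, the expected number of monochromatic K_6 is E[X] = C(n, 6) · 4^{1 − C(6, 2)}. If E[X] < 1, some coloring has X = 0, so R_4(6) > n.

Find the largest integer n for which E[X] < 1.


We need C(n, 6) · 4^{1 − 15} < 1, i.e. C(n, 6) < 4^{15 − 1} = 268435456.
Check values of n near the boundary:
  n = 77: C(77, 6) = 237093780; 237093780 < 268435456? YES
  n = 78: C(78, 6) = 256851595; 256851595 < 268435456? YES
  n = 79: C(79, 6) = 277962685; 277962685 < 268435456? NO
  n = 80: C(80, 6) = 300500200; 300500200 < 268435456? NO
The largest n with C(n, 6) < 268435456 is n = 78 (where E[X] = 256851595/268435456 ≈ 0.9568468). Hence R_4(6) > 78, i.e. R_4(6) ≥ 79.

Largest n = 78; hence R_4(6) > 78.


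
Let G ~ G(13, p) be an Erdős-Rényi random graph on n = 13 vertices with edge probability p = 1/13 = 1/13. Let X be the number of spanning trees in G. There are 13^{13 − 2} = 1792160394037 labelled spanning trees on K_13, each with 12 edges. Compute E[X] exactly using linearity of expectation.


K_13 has 13^{13 − 2} = 1792160394037 labelled spanning trees.
For each such spanning tree H, let X_H = 1 if all 12 edges of H are present in G. Then P[X_H = 1] = p^{12} = (1/13)^{12} = 1/23298085122481.
By linearity: E[X] = Σ_H E[X_H] = 1792160394037 · p^{12} = 1792160394037 · 1/23298085122481 = 1/13.
Numerically: E[X] ≈ 0.07692.

E[X] = 1792160394037 · (1/13)^{12} = 1/13 ≈ 0.07692.


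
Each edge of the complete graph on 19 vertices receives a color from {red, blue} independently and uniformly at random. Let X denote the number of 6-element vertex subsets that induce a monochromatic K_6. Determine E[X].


Let X = Σ_S X_S over the C(19, 6) = 27132 subsets S of size 6, where X_S = 1 if the K_6 on S is monochromatic.
For a fixed S, the K_6 on S has C(6, 2) = 15 edges. P[all 15 edges red] = (1/2)^15, and likewise for blue, so P[monochromatic] = 2·(1/2)^15 = 2^{1 − 15} = 1/16384.
Summing: E[X] = C(19, 6) · 2^{1 − 15} = 27132 · 1/16384 = 6783/4096.
Numerically: E[X] ≈ 1.6560.

E[X] = C(19,6)·2^(1−C(6,2)) = 6783/4096 ≈ 1.6560.


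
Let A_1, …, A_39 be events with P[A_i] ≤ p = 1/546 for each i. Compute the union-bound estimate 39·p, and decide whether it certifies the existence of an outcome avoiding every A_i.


Union bound: P[∪_{i=1}^{39} A_i] ≤ Σ_i P[A_i] ≤ 39·p = 39·(1/546) = 1/14.
Numerically: 1/14 ≈ 0.071.
Is 1/14 < 1? YES.
Since P[∪ A_i] ≤ 1/14 < 1, the complement has P[∩ A_i^c] ≥ 1 − 1/14 = 13/14 > 0, so some outcome avoids every A_i.

39·p = 1/14 ≈ 0.071; existence CERTIFIED by the union bound.


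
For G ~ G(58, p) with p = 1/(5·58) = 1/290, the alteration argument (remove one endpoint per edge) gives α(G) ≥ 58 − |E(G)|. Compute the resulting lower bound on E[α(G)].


E[|E(G)|] = C(58, 2)·p = 1653 · (1/290) = 57/10.
E[α(G)] ≥ n − E[|E(G)|] = 58 − 57/10 = 523/10.
Numerically: ≈ 52.300000.
(This is only a lower bound; the true E[α(G)] may be larger.)

E[α(G)] ≥ 523/10 ≈ 52.300000.


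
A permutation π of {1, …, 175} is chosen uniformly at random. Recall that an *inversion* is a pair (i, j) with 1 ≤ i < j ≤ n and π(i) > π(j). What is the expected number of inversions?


Write X = Σ X_I over the C(175, 2) = 15225 pairs i < j, with X_I the indicator of one inversion.
There are 15225 indicators.
For each fixed pair i < j, the values π(i) and π(j) are two distinct elements of {1, …, 175} in uniformly random order; by symmetry P[π(i) > π(j)] = 1/2.
By linearity: E[X] = 15225 · (1/2) = C(175, 2) · (1/2) = 15225/2 = 15225/2 ≈ 7612.500.

E[X] = 15225/2 = 7612.500.


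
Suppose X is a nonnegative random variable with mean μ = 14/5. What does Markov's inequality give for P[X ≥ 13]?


μ = E[X] = 14/5, a = 13.
Markov: P[X ≥ 13] ≤ μ/a = (14/5)/13 = 14/65.
Numerically: ≈ 0.21538.
(Since a = 13 > μ = 2.80000, the bound 14/65 is < 1 and informative.)

P[X ≥ 13] ≤ 14/65 ≈ 0.21538.


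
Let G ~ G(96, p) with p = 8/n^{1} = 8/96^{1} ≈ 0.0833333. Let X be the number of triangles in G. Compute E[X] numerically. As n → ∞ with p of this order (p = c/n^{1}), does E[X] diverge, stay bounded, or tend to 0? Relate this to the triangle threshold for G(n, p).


Number of potential triangles: C(96, 3) = 142880.
Each occurs with probability p³ ≈ (0.0833333)³ ≈ 5.78703704e-04.
By linearity: E[X] = C(96, 3)·p³ ≈ 142880 · 5.78703704e-04 ≈ 82.685185.
Here α = 1, so p = 8/n is exactly at the triangle threshold p ~ 1/n. Asymptotically E[X] → c³/6 = 8³/6 = 256/3 ≈ 85.333333, a bounded constant. In this regime the triangle count is asymptotically Poisson(c³/6).

E[X] ≈ 82.685185; in regime p = Θ(1/n^{1}) E[X] stays bounded (at the triangle threshold p ~ 1/n).


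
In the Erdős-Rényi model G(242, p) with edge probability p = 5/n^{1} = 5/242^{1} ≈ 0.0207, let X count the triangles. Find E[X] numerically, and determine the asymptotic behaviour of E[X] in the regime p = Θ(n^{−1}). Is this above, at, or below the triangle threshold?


Number of potential triangles: C(242, 3) = 2332880.
Each occurs with probability p³ ≈ (0.0207)³ ≈ 8.81991e-06.
By linearity: E[X] = C(242, 3)·p³ ≈ 2332880 · 8.81991e-06 ≈ 20.576.
Here α = 1, so p = 5/n is exactly at the triangle threshold p ~ 1/n. Asymptotically E[X] → c³/6 = 5³/6 = 125/6 ≈ 20.833, a bounded constant. In this regime the triangle count is asymptotically Poisson(c³/6).

E[X] ≈ 20.576; in regime p = Θ(1/n^{1}) E[X] stays bounded (at the triangle threshold p ~ 1/n).


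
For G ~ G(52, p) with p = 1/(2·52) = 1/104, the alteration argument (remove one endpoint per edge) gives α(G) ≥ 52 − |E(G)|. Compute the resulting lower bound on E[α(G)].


E[|E(G)|] = C(52, 2)·p = 1326 · (1/104) = 51/4.
E[α(G)] ≥ n − E[|E(G)|] = 52 − 51/4 = 157/4.
Numerically: ≈ 39.2500.
(This is only a lower bound; the true E[α(G)] may be larger.)

E[α(G)] ≥ 157/4 ≈ 39.2500.


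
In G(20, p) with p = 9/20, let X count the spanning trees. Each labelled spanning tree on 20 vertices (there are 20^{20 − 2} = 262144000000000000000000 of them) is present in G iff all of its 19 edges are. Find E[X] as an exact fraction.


K_20 has 20^{20 − 2} = 262144000000000000000000 labelled spanning trees.
For each such spanning tree H, let X_H = 1 if all 19 edges of H are present in G. Then P[X_H = 1] = p^{19} = (9/20)^{19} = 1350851717672992089/5242880000000000000000000.
By linearity: E[X] = Σ_H E[X_H] = 262144000000000000000000 · p^{19} = 262144000000000000000000 · 1350851717672992089/5242880000000000000000000 = 1350851717672992089/20.
Numerically: E[X] ≈ 6.754e+16.

E[X] = 262144000000000000000000 · (9/20)^{19} = 1350851717672992089/20 ≈ 6.754e+16.


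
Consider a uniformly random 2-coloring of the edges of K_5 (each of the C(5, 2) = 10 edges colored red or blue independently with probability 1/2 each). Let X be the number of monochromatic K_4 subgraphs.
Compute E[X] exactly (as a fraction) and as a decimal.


Let X = Σ_S X_S over the C(5, 4) = 5 subsets S of size 4, where X_S = 1 if the K_4 on S is monochromatic.
For a fixed S, the K_4 on S has C(4, 2) = 6 edges. P[all 6 edges red] = (1/2)^6, and likewise for blue, so P[monochromatic] = 2·(1/2)^6 = 2^{1 − 6} = 1/32.
By linearity: E[X] = C(5, 4) · 2^{1 − 6} = 5 · 1/32 = 5/32.
Numerically: E[X] ≈ 0.156.

E[X] = C(5,4)·2^(1−C(4,2)) = 5/32 ≈ 0.156.


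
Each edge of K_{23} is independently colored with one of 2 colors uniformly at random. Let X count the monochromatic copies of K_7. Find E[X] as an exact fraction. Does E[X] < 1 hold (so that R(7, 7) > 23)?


E[X] = C(23, 7) · 2^{1 − 21} = 245157 · 2^{−20} = 245157/1048576.
As a reduced fraction: E[X] = 245157/1048576 ≈ 0.233800.
Is E[X] < 1? YES.
Since E[X] < 1, there exists a 2-coloring of K_{23} with no monochromatic K_7; hence R(7, 7) > 23.

E[X] = 245157/1048576 ≈ 0.233800; E[X] < 1, so R(7, 7) > 23.


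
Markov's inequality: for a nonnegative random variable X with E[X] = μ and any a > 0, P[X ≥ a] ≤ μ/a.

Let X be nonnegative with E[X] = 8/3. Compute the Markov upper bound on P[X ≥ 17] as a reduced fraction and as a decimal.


μ = E[X] = 8/3, a = 17.
Markov: P[X ≥ 17] ≤ μ/a = (8/3)/17 = 8/51.
Numerically: ≈ 0.15686.
(Since a = 17 > μ = 2.66667, the bound 8/51 is < 1 and informative.)

P[X ≥ 17] ≤ 8/51 ≈ 0.15686.


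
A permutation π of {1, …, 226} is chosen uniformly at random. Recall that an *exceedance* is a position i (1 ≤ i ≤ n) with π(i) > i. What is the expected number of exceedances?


Write X = Σ_{i=1}^{226} X_i, where X_i = 1_{π(i) > i}.
For each fixed i, π(i) is uniform over {1, …, 226} (marginal of a uniform permutation), so P[π(i) > i] = (n − i)/n. Summing: Σ_{i=1}^{226} (n − i)/n = (0 + 1 + … + 225)/226 = 226(226 − 1)/(2·226) = (226 − 1)/2.
Hence E[X] = Σ_{i=1}^{226} (226 − i)/226 = 225/2 ≈ 112.500.

E[X] = 225/2 = 112.500.


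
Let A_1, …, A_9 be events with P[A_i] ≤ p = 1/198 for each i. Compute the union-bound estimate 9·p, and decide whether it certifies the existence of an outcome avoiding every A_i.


Union bound: P[∪_{i=1}^{9} A_i] ≤ Σ_i P[A_i] ≤ 9·p = 9·(1/198) = 1/22.
Numerically: 1/22 ≈ 0.045455.
Is 1/22 < 1? YES.
Since P[∪ A_i] ≤ 1/22 < 1, the complement has P[∩ A_i^c] ≥ 1 − 1/22 = 21/22 > 0, so some outcome avoids every A_i.

9·p = 1/22 ≈ 0.045455; existence CERTIFIED by the union bound.


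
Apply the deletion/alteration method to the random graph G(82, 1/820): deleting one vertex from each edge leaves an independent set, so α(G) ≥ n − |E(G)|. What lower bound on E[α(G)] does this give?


E[|E(G)|] = C(82, 2)·p = 3321 · (1/820) = 81/20.
E[α(G)] ≥ n − E[|E(G)|] = 82 − 81/20 = 1559/20.
Numerically: ≈ 77.950.
(This is only a lower bound; the true E[α(G)] may be larger.)

E[α(G)] ≥ 1559/20 ≈ 77.950.


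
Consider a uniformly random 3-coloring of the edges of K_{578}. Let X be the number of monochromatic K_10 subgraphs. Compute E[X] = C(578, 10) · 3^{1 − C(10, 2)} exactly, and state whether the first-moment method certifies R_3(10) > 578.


E[X] = C(578, 10) · 3^{1 − 45} = 1060514767274403635480 · 3^{−44} = 1060514767274403635480/984770902183611232881.
As a reduced fraction: E[X] = 1060514767274403635480/984770902183611232881 ≈ 1.07692.
Is E[X] < 1? NO.
Since E[X] ≥ 1, the first-moment bound is inconclusive at n = 578; it does NOT by itself certify R_3(10) > 578.

E[X] = 1060514767274403635480/984770902183611232881 ≈ 1.07692; E[X] ≥ 1; first-moment method inconclusive here.


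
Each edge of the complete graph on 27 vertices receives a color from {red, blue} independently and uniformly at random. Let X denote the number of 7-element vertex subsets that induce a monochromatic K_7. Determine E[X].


Let X = Σ_S X_S over the C(27, 7) = 888030 subsets S of size 7, where X_S = 1 if the K_7 on S is monochromatic.
For a fixed S, the K_7 on S has C(7, 2) = 21 edges. P[all 21 edges red] = (1/2)^21, and likewise for blue, so P[monochromatic] = 2·(1/2)^21 = 2^{1 − 21} = 1/1048576.
Summing: E[X] = C(27, 7) · 2^{1 − 21} = 888030 · 1/1048576 = 444015/524288.
Numerically: E[X] ≈ 0.846891.

E[X] = C(27,7)·2^(1−C(7,2)) = 444015/524288 ≈ 0.846891.


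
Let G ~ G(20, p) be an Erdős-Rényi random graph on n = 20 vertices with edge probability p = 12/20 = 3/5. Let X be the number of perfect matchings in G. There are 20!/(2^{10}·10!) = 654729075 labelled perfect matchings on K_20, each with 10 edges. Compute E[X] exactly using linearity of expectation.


K_20 has 20!/(2^{10}·10!) = 654729075 labelled perfect matchings.
For each such perfect matching H, let X_H = 1 if all 10 edges of H are present in G. Then P[X_H = 1] = p^{10} = (3/5)^{10} = 59049/9765625.
Summing the indicators: E[X] = Σ_H E[X_H] = 654729075 · p^{10} = 654729075 · 59049/9765625 = 1546443885987/390625.
Numerically: E[X] ≈ 3.959e+06.

E[X] = 654729075 · (3/5)^{10} = 1546443885987/390625 ≈ 3.959e+06.


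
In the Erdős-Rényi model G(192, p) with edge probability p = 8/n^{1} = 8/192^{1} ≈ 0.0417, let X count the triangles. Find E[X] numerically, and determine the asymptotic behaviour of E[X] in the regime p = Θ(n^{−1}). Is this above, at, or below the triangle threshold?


Number of potential triangles: C(192, 3) = 1161280.
Each occurs with probability p³ ≈ (0.0417)³ ≈ 7.23380e-05.
By linearity: E[X] = C(192, 3)·p³ ≈ 1161280 · 7.23380e-05 ≈ 84.005.
Here α = 1, so p = 8/n is exactly at the triangle threshold p ~ 1/n. Asymptotically E[X] → c³/6 = 8³/6 = 256/3 ≈ 85.333, a bounded constant. In this regime the triangle count is asymptotically Poisson(c³/6).

E[X] ≈ 84.005; in regime p = Θ(1/n^{1}) E[X] stays bounded (at the triangle threshold p ~ 1/n).


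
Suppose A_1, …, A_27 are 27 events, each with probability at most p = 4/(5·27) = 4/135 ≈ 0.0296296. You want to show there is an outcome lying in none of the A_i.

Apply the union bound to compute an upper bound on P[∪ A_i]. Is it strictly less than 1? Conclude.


Union bound: P[∪_{i=1}^{27} A_i] ≤ Σ_i P[A_i] ≤ 27·p = 27·(4/135) = 4/5.
Numerically: 4/5 ≈ 0.8000000.
Is 4/5 < 1? YES.
Since P[∪ A_i] ≤ 4/5 < 1, the complement has P[∩ A_i^c] ≥ 1 − 4/5 = 1/5 > 0, so some outcome avoids every A_i.

27·p = 4/5 ≈ 0.8000000; existence CERTIFIED by the union bound.


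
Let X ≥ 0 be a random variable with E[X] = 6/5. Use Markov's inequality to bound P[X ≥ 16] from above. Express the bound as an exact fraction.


μ = E[X] = 6/5, a = 16.
Markov: P[X ≥ 16] ≤ μ/a = (6/5)/16 = 3/40.
Numerically: ≈ 0.075000.
(Since a = 16 > μ = 1.200000, the bound 3/40 is < 1 and informative.)

P[X ≥ 16] ≤ 3/40 ≈ 0.075000.


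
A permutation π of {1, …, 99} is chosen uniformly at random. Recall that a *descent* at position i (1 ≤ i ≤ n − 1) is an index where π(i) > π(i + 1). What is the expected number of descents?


Write X = Σ X_I over i = 1, …, 98, with X_I the indicator of one descent.
There are 98 indicators.
For each fixed i, the pair (π(i), π(i+1)) is a uniformly random ordered pair of distinct values from {1, …, 99}; by symmetry P[π(i) > π(i+1)] = 1/2.
By linearity: E[X] = 98 · (1/2) = (99 − 1) · (1/2) = 49 ≈ 49.000000.

E[X] = 49 = 49.000000.


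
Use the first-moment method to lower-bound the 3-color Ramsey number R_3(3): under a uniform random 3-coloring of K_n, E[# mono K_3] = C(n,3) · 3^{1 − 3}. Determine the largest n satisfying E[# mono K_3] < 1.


We need C(n, 3) · 3^{1 − 3} < 1, i.e. C(n, 3) < 3^{3 − 1} = 9.
Check values of n near the boundary:
  n = 3: C(3, 3) = 1; 1 < 9? YES
  n = 4: C(4, 3) = 4; 4 < 9? YES
  n = 5: C(5, 3) = 10; 10 < 9? NO
  n = 6: C(6, 3) = 20; 20 < 9? NO
  n = 7: C(7, 3) = 35; 35 < 9? NO
The largest n with C(n, 3) < 9 is n = 4 (where E[X] = 4/9 ≈ 0.444). Hence R_3(3) > 4, i.e. R_3(3) ≥ 5.

Largest n = 4; hence R_3(3) > 4.


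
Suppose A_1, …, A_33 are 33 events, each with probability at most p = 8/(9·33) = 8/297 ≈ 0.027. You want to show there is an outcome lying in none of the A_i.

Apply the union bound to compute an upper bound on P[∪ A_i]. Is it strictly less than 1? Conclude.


Union bound: P[∪_{i=1}^{33} A_i] ≤ Σ_i P[A_i] ≤ 33·p = 33·(8/297) = 8/9.
Numerically: 8/9 ≈ 0.889.
Is 8/9 < 1? YES.
Since P[∪ A_i] ≤ 8/9 < 1, the complement has P[∩ A_i^c] ≥ 1 − 8/9 = 1/9 > 0, so some outcome avoids every A_i.

33·p = 8/9 ≈ 0.889; existence CERTIFIED by the union bound.


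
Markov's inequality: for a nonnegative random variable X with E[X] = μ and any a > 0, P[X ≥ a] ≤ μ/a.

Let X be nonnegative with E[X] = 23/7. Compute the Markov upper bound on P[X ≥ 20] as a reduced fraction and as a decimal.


μ = E[X] = 23/7, a = 20.
Markov: P[X ≥ 20] ≤ μ/a = (23/7)/20 = 23/140.
Numerically: ≈ 0.16429.
(Since a = 20 > μ = 3.28571, the bound 23/140 is < 1 and informative.)

P[X ≥ 20] ≤ 23/140 ≈ 0.16429.


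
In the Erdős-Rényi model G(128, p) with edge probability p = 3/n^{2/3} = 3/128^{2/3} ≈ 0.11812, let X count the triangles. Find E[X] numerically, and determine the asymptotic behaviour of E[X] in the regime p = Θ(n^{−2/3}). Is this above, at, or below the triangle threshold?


Number of potential triangles: C(128, 3) = 341376.
Each occurs with probability p³ ≈ (0.11812)³ ≈ 1.6479492e-03.
By linearity: E[X] = C(128, 3)·p³ ≈ 341376 · 1.6479492e-03 ≈ 562.57031.
Since α = 2/3 < 1, p = c/n^{2/3} ≫ 1/n is above the triangle threshold p ~ 1/n. Asymptotically E[X] ~ (c³/6)·n^{3(1−α)} = (3³/6)·n^{1} → ∞; triangles are abundant w.h.p.

E[X] ≈ 562.57031; in regime p = Θ(1/n^{2/3}) E[X] diverges (above the triangle threshold p ~ 1/n).


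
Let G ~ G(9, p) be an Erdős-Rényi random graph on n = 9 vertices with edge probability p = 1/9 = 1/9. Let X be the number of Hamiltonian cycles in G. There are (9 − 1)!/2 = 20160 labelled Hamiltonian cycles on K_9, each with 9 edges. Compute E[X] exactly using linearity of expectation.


K_9 has (9 − 1)!/2 = 20160 labelled Hamiltonian cycles.
For each such Hamiltonian cycle H, let X_H = 1 if all 9 edges of H are present in G. Then P[X_H = 1] = p^{9} = (1/9)^{9} = 1/387420489.
By linearity of expectation: E[X] = Σ_H E[X_H] = 20160 · p^{9} = 20160 · 1/387420489 = 2240/43046721.
Numerically: E[X] ≈ 5.2036e-05.

E[X] = 20160 · (1/9)^{9} = 2240/43046721 ≈ 5.2036e-05.


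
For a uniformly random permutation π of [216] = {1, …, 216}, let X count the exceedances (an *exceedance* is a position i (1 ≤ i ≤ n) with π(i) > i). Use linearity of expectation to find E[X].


Write X = Σ_{i=1}^{216} X_i, where X_i = 1_{π(i) > i}.
For each fixed i, π(i) is uniform over {1, …, 216} (marginal of a uniform permutation), so P[π(i) > i] = (n − i)/n. Summing: Σ_{i=1}^{216} (n − i)/n = (0 + 1 + … + 215)/216 = 216(216 − 1)/(2·216) = (216 − 1)/2.
Hence E[X] = Σ_{i=1}^{216} (216 − i)/216 = 215/2 ≈ 107.500000.

E[X] = 215/2 = 107.500000.


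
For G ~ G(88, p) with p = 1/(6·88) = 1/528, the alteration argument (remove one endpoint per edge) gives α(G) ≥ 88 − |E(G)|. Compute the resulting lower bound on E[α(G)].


E[|E(G)|] = C(88, 2)·p = 3828 · (1/528) = 29/4.
E[α(G)] ≥ n − E[|E(G)|] = 88 − 29/4 = 323/4.
Numerically: ≈ 80.750.
(This is only a lower bound; the true E[α(G)] may be larger.)

E[α(G)] ≥ 323/4 ≈ 80.750.


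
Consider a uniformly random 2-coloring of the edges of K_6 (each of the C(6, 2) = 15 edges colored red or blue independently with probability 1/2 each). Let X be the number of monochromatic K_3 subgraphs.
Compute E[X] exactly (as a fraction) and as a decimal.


Let X = Σ_S X_S over the C(6, 3) = 20 subsets S of size 3, where X_S = 1 if the K_3 on S is monochromatic.
For a fixed S, the K_3 on S has C(3, 2) = 3 edges. P[all 3 edges red] = (1/2)^3, and likewise for blue, so P[monochromatic] = 2·(1/2)^3 = 2^{1 − 3} = 1/4.
By linearity of expectation: E[X] = C(6, 3) · 2^{1 − 3} = 20 · 1/4 = 5.
Numerically: E[X] ≈ 5.000.

E[X] = C(6,3)·2^(1−C(3,2)) = 5 ≈ 5.000.


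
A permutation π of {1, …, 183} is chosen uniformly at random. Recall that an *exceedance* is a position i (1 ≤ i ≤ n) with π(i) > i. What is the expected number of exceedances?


Write X = Σ_{i=1}^{183} X_i, where X_i = 1_{π(i) > i}.
For each fixed i, π(i) is uniform over {1, …, 183} (marginal of a uniform permutation), so P[π(i) > i] = (n − i)/n. Summing: Σ_{i=1}^{183} (n − i)/n = (0 + 1 + … + 182)/183 = 183(183 − 1)/(2·183) = (183 − 1)/2.
Hence E[X] = Σ_{i=1}^{183} (183 − i)/183 = 91 ≈ 91.000000.

E[X] = 91 = 91.000000.


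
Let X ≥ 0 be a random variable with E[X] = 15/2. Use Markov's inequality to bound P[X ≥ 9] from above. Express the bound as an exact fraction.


μ = E[X] = 15/2, a = 9.
Markov: P[X ≥ 9] ≤ μ/a = (15/2)/9 = 5/6.
Numerically: ≈ 0.833.
(Since a = 9 > μ = 7.500, the bound 5/6 is < 1 and informative.)

P[X ≥ 9] ≤ 5/6 ≈ 0.833.


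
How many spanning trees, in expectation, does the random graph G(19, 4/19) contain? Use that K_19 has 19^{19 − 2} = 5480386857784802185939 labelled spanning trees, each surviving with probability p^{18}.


K_19 has 19^{19 − 2} = 5480386857784802185939 labelled spanning trees.
For each such spanning tree H, let X_H = 1 if all 18 edges of H are present in G. Then P[X_H = 1] = p^{18} = (4/19)^{18} = 68719476736/104127350297911241532841.
By linearity: E[X] = Σ_H E[X_H] = 5480386857784802185939 · p^{18} = 5480386857784802185939 · 68719476736/104127350297911241532841 = 68719476736/19.
Numerically: E[X] ≈ 3.617e+09.

E[X] = 5480386857784802185939 · (4/19)^{18} = 68719476736/19 ≈ 3.617e+09.


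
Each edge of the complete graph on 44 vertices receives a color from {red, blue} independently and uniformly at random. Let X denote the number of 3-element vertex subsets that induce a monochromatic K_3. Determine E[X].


Let X = Σ_S X_S over the C(44, 3) = 13244 subsets S of size 3, where X_S = 1 if the K_3 on S is monochromatic.
For a fixed S, the K_3 on S has C(3, 2) = 3 edges. P[all 3 edges red] = (1/2)^3, and likewise for blue, so P[monochromatic] = 2·(1/2)^3 = 2^{1 − 3} = 1/4.
Summing: E[X] = C(44, 3) · 2^{1 − 3} = 13244 · 1/4 = 3311.
Numerically: E[X] ≈ 3311.000000.

E[X] = C(44,3)·2^(1−C(3,2)) = 3311 ≈ 3311.000000.


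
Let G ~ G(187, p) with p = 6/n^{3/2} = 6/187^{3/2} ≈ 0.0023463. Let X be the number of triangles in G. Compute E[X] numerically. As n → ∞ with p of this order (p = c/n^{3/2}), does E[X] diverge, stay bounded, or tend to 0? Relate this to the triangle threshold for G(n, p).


Number of potential triangles: C(187, 3) = 1072445.
Each occurs with probability p³ ≈ (0.0023463)³ ≈ 1.2917145e-08.
By linearity: E[X] = C(187, 3)·p³ ≈ 1072445 · 1.2917145e-08 ≈ 0.01385.
Since α = 3/2 > 1, p = c/n^{3/2} = o(1/n) is below the triangle threshold p ~ 1/n. Asymptotically E[X] ~ (c³/6)·n^{3(1−α)} = (6³/6)·n^{-1.5} → 0, so by Markov's inequality G has no triangles w.h.p.

E[X] ≈ 0.01385; in regime p = Θ(1/n^{3/2}) E[X] tends to 0 (below the triangle threshold p ~ 1/n).


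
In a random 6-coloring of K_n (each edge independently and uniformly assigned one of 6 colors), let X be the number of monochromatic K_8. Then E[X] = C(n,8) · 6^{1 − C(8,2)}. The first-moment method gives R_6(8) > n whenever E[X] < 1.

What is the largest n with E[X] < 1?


We need C(n, 8) · 6^{1 − 28} < 1, i.e. C(n, 8) < 6^{28 − 1} = 1023490369077469249536.
Check values of n near the boundary:
  n = 1592: C(1592, 8) = 1005480414540892933435; 1005480414540892933435 < 1023490369077469249536? YES
  n = 1593: C(1593, 8) = 1010555394551193970323; 1010555394551193970323 < 1023490369077469249536? YES
  n = 1594: C(1594, 8) = 1015652773590544255167; 1015652773590544255167 < 1023490369077469249536? YES
  n = 1595: C(1595, 8) = 1020772636343363633895; 1020772636343363633895 < 1023490369077469249536? YES
  n = 1596: C(1596, 8) = 1025915067760710553965; 1025915067760710553965 < 1023490369077469249536? NO
The largest n with C(n, 8) < 1023490369077469249536 is n = 1595 (where E[X] = 113419181815929292655/113721152119718805504 ≈ 0.99734). Hence R_6(8) > 1595, i.e. R_6(8) ≥ 1596.

Largest n = 1595; hence R_6(8) > 1595.


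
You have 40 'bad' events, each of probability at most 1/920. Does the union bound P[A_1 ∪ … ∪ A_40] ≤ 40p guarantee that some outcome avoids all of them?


Union bound: P[∪_{i=1}^{40} A_i] ≤ Σ_i P[A_i] ≤ 40·p = 40·(1/920) = 1/23.
Numerically: 1/23 ≈ 0.0434783.
Is 1/23 < 1? YES.
Since P[∪ A_i] ≤ 1/23 < 1, the complement has P[∩ A_i^c] ≥ 1 − 1/23 = 22/23 > 0, so some outcome avoids every A_i.

40·p = 1/23 ≈ 0.0434783; existence CERTIFIED by the union bound.


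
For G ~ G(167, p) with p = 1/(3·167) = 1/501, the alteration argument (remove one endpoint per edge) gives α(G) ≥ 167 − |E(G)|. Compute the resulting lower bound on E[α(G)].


E[|E(G)|] = C(167, 2)·p = 13861 · (1/501) = 83/3.
E[α(G)] ≥ n − E[|E(G)|] = 167 − 83/3 = 418/3.
Numerically: ≈ 139.33333.
(This is only a lower bound; the true E[α(G)] may be larger.)

E[α(G)] ≥ 418/3 ≈ 139.33333.


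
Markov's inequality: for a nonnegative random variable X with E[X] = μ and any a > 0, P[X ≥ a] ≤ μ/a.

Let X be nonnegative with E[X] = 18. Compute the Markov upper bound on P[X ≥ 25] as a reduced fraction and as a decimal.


μ = E[X] = 18, a = 25.
Markov: P[X ≥ 25] ≤ μ/a = (18)/25 = 18/25.
Numerically: ≈ 0.72000.
(Since a = 25 > μ = 18.00000, the bound 18/25 is < 1 and informative.)

P[X ≥ 25] ≤ 18/25 ≈ 0.72000.


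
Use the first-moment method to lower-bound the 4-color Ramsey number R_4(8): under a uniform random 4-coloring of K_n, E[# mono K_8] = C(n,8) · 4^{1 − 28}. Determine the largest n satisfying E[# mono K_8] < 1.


We need C(n, 8) · 4^{1 − 28} < 1, i.e. C(n, 8) < 4^{28 − 1} = 18014398509481984.
Check values of n near the boundary:
  n = 406: C(406, 8) = 17082453897995850; 17082453897995850 < 18014398509481984? YES
  n = 407: C(407, 8) = 17424959239309050; 17424959239309050 < 18014398509481984? YES
  n = 408: C(408, 8) = 17773458424095231; 17773458424095231 < 18014398509481984? YES
  n = 409: C(409, 8) = 18128041135797879; 18128041135797879 < 18014398509481984? NO
  n = 410: C(410, 8) = 18488798173326195; 18488798173326195 < 18014398509481984? NO
The largest n with C(n, 8) < 18014398509481984 is n = 408 (where E[X] = 17773458424095231/18014398509481984 ≈ 0.9866251). Hence R_4(8) > 408, i.e. R_4(8) ≥ 409.

Largest n = 408; hence R_4(8) > 408.


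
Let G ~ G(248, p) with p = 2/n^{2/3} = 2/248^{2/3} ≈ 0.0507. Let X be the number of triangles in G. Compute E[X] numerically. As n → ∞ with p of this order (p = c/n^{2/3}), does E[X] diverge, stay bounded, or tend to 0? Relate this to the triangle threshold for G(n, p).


Number of potential triangles: C(248, 3) = 2511496.
Each occurs with probability p³ ≈ (0.0507)³ ≈ 1.30073e-04.
By linearity: E[X] = C(248, 3)·p³ ≈ 2511496 · 1.30073e-04 ≈ 326.677.
Since α = 2/3 < 1, p = c/n^{2/3} ≫ 1/n is above the triangle threshold p ~ 1/n. Asymptotically E[X] ~ (c³/6)·n^{3(1−α)} = (2³/6)·n^{1} → ∞; triangles are abundant w.h.p.

E[X] ≈ 326.677; in regime p = Θ(1/n^{2/3}) E[X] diverges (above the triangle threshold p ~ 1/n).


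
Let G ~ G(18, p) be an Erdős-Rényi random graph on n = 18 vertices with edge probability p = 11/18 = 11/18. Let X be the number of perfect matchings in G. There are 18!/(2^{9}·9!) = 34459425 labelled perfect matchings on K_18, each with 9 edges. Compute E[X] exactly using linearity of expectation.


K_18 has 18!/(2^{9}·9!) = 34459425 labelled perfect matchings.
For each such perfect matching H, let X_H = 1 if all 9 edges of H are present in G. Then P[X_H = 1] = p^{9} = (11/18)^{9} = 2357947691/198359290368.
By linearity: E[X] = Σ_H E[X_H] = 34459425 · p^{9} = 34459425 · 2357947691/198359290368 = 1003129896443675/2448880128.
Numerically: E[X] ≈ 409628.

E[X] = 34459425 · (11/18)^{9} = 1003129896443675/2448880128 ≈ 409628.


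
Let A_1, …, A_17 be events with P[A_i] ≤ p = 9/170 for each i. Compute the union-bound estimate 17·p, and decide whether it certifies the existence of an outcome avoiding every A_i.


Union bound: P[∪_{i=1}^{17} A_i] ≤ Σ_i P[A_i] ≤ 17·p = 17·(9/170) = 9/10.
Numerically: 9/10 ≈ 0.9000000.
Is 9/10 < 1? YES.
Since P[∪ A_i] ≤ 9/10 < 1, the complement has P[∩ A_i^c] ≥ 1 − 9/10 = 1/10 > 0, so some outcome avoids every A_i.

17·p = 9/10 ≈ 0.9000000; existence CERTIFIED by the union bound.


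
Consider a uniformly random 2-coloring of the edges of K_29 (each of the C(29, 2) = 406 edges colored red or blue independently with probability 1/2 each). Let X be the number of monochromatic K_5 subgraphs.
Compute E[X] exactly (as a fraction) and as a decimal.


Let X = Σ_S X_S over the C(29, 5) = 118755 subsets S of size 5, where X_S = 1 if the K_5 on S is monochromatic.
For a fixed S, the K_5 on S has C(5, 2) = 10 edges. P[all 10 edges red] = (1/2)^10, and likewise for blue, so P[monochromatic] = 2·(1/2)^10 = 2^{1 − 10} = 1/512.
Summing: E[X] = C(29, 5) · 2^{1 − 10} = 118755 · 1/512 = 118755/512.
Numerically: E[X] ≈ 231.94336.

E[X] = C(29,5)·2^(1−C(5,2)) = 118755/512 ≈ 231.94336.


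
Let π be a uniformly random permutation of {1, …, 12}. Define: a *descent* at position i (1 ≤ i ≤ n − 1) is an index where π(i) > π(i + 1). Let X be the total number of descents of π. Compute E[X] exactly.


Write X = Σ X_I over i = 1, …, 11, with X_I the indicator of one descent.
There are 11 indicators.
For each fixed i, the pair (π(i), π(i+1)) is a uniformly random ordered pair of distinct values from {1, …, 12}; by symmetry P[π(i) > π(i+1)] = 1/2.
By linearity: E[X] = 11 · (1/2) = (12 − 1) · (1/2) = 11/2 ≈ 5.500.

E[X] = 11/2 = 5.500.


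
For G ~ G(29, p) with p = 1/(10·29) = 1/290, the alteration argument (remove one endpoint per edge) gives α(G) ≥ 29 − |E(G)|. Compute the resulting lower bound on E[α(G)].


E[|E(G)|] = C(29, 2)·p = 406 · (1/290) = 7/5.
E[α(G)] ≥ n − E[|E(G)|] = 29 − 7/5 = 138/5.
Numerically: ≈ 27.6000.
(This is only a lower bound; the true E[α(G)] may be larger.)

E[α(G)] ≥ 138/5 ≈ 27.6000.


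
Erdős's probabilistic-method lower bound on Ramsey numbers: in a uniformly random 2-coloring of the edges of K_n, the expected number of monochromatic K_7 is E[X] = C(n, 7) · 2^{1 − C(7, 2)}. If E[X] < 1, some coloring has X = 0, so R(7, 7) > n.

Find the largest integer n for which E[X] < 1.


We need C(n, 7) · 2^{1 − 21} < 1, i.e. C(n, 7) < 2^{21 − 1} = 1048576.
Check values of n near the boundary:
  n = 21: C(21, 7) = 116280; 116280 < 1048576? YES
  n = 22: C(22, 7) = 170544; 170544 < 1048576? YES
  n = 23: C(23, 7) = 245157; 245157 < 1048576? YES
  n = 24: C(24, 7) = 346104; 346104 < 1048576? YES
  n = 25: C(25, 7) = 480700; 480700 < 1048576? YES
  n = 26: C(26, 7) = 657800; 657800 < 1048576? YES
  n = 27: C(27, 7) = 888030; 888030 < 1048576? YES
  n = 28: C(28, 7) = 1184040; 1184040 < 1048576? NO
The largest n with C(n, 7) < 1048576 is n = 27 (where E[X] = 444015/524288 ≈ 0.84689). Hence R(7, 7) > 27, i.e. R(7, 7) ≥ 28.

Largest n = 27; hence R(7, 7) > 27.


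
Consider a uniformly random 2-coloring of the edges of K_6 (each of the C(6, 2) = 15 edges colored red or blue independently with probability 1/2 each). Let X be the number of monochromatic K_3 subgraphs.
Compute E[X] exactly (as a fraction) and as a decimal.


Let X = Σ_S X_S over the C(6, 3) = 20 subsets S of size 3, where X_S = 1 if the K_3 on S is monochromatic.
For a fixed S, the K_3 on S has C(3, 2) = 3 edges. P[all 3 edges red] = (1/2)^3, and likewise for blue, so P[monochromatic] = 2·(1/2)^3 = 2^{1 − 3} = 1/4.
By linearity: E[X] = C(6, 3) · 2^{1 − 3} = 20 · 1/4 = 5.
Numerically: E[X] ≈ 5.000000.

E[X] = C(6,3)·2^(1−C(3,2)) = 5 ≈ 5.000000.


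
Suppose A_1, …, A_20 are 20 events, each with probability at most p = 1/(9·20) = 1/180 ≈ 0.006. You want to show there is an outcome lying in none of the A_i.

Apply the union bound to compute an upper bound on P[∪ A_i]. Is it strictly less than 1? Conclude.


Union bound: P[∪_{i=1}^{20} A_i] ≤ Σ_i P[A_i] ≤ 20·p = 20·(1/180) = 1/9.
Numerically: 1/9 ≈ 0.111.
Is 1/9 < 1? YES.
Since P[∪ A_i] ≤ 1/9 < 1, the complement has P[∩ A_i^c] ≥ 1 − 1/9 = 8/9 > 0, so some outcome avoids every A_i.

20·p = 1/9 ≈ 0.111; existence CERTIFIED by the union bound.


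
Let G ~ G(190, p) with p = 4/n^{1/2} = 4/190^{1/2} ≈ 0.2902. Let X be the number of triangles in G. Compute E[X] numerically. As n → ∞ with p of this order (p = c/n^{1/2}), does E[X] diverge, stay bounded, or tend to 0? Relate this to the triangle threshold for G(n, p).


Number of potential triangles: C(190, 3) = 1125180.
Each occurs with probability p³ ≈ (0.2902)³ ≈ 2.443709e-02.
By linearity: E[X] = C(190, 3)·p³ ≈ 1125180 · 2.443709e-02 ≈ 27496.1303.
Since α = 1/2 < 1, p = c/n^{1/2} ≫ 1/n is above the triangle threshold p ~ 1/n. Asymptotically E[X] ~ (c³/6)·n^{3(1−α)} = (4³/6)·n^{1.5} → ∞; triangles are abundant w.h.p.

E[X] ≈ 27496.1303; in regime p = Θ(1/n^{1/2}) E[X] diverges (above the triangle threshold p ~ 1/n).


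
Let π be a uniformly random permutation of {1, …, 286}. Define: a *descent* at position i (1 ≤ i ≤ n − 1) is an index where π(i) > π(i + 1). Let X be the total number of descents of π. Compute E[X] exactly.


Write X = Σ X_I over i = 1, …, 285, with X_I the indicator of one descent.
There are 285 indicators.
For each fixed i, the pair (π(i), π(i+1)) is a uniformly random ordered pair of distinct values from {1, …, 286}; by symmetry P[π(i) > π(i+1)] = 1/2.
By linearity: E[X] = 285 · (1/2) = (286 − 1) · (1/2) = 285/2 ≈ 142.500000.

E[X] = 285/2 = 142.500000.


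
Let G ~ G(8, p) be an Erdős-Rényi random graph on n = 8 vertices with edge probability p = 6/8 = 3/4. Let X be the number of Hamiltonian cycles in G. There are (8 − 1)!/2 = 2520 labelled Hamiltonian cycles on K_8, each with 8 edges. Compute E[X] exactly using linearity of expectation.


K_8 has (8 − 1)!/2 = 2520 labelled Hamiltonian cycles.
For each such Hamiltonian cycle H, let X_H = 1 if all 8 edges of H are present in G. Then P[X_H = 1] = p^{8} = (3/4)^{8} = 6561/65536.
By linearity of expectation: E[X] = Σ_H E[X_H] = 2520 · p^{8} = 2520 · 6561/65536 = 2066715/8192.
Numerically: E[X] ≈ 252.

E[X] = 2520 · (3/4)^{8} = 2066715/8192 ≈ 252.


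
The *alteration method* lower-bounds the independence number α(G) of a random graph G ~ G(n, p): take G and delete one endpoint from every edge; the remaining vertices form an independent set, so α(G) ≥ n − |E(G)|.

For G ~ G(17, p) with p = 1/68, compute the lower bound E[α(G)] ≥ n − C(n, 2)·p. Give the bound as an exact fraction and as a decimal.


E[|E(G)|] = C(17, 2)·p = 136 · (1/68) = 2.
E[α(G)] ≥ n − E[|E(G)|] = 17 − 2 = 15.
Numerically: ≈ 15.000.
(This is only a lower bound; the true E[α(G)] may be larger.)

E[α(G)] ≥ 15 ≈ 15.000.


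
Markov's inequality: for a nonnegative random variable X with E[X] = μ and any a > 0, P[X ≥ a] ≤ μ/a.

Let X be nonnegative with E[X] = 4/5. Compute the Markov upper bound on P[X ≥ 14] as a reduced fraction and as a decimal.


μ = E[X] = 4/5, a = 14.
Markov: P[X ≥ 14] ≤ μ/a = (4/5)/14 = 2/35.
Numerically: ≈ 0.05714.
(Since a = 14 > μ = 0.80000, the bound 2/35 is < 1 and informative.)

P[X ≥ 14] ≤ 2/35 ≈ 0.05714.


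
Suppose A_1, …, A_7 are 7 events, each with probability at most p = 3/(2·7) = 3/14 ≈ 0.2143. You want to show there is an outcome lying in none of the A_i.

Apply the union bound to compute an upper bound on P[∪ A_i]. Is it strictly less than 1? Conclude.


Union bound: P[∪_{i=1}^{7} A_i] ≤ Σ_i P[A_i] ≤ 7·p = 7·(3/14) = 3/2.
Numerically: 3/2 ≈ 1.5000.
Is 3/2 < 1? NO.
Since the bound 3/2 is ≥ 1, the union bound is uninformative here; it does NOT by itself certify existence.

7·p = 3/2 ≈ 1.5000; existence NOT certified by the union bound.
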